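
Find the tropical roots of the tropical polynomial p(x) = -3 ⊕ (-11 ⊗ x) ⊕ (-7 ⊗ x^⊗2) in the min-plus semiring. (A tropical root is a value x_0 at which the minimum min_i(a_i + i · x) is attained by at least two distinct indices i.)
Roots: {-4, 8}

Each tropical root is a break point of the lower envelope of the lines y = a_i + i · x (there are 3 lines, with slopes 0, 1, ..., 2). Only the lines that attain the minimum somewhere contribute to roots; other lines are dominated. Here the surviving (envelope) indices are i = 2, i = 1, i = 0.
Intersections between consecutive envelope lines give the roots: for adjacent envelope indices i < j the intersection is x = (a_i − a_j) / (j − i). Reading off the sorted break points: {-4, 8}.
Verification: at each break x_0, at least two indices attain the minimum of min_i(a_i + i · x_0).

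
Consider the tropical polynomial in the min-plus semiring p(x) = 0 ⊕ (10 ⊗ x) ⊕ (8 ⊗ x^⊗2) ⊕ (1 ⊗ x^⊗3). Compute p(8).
p(8) = 0

A tropical monomial a ⊗ x^⊗i evaluates to a + i · x. Evaluating each term at x = 8:
  Term 0 contributes 0 + 0 · 8 = 0
  Term 1 contributes 10 + 1 · 8 = 18
  Term 2 contributes 8 + 2 · 8 = 24
  Term 3 contributes 1 + 3 · 8 = 25
p(8) = ⊕ of these = min[0, 18, 24, 25] = 0.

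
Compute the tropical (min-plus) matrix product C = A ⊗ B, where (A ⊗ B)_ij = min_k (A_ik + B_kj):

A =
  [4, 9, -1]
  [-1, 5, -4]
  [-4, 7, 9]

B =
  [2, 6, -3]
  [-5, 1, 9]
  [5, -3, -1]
A ⊗ B =
  [4, -4, -2]
  [0, -7, -5]
  [-2, 2, -7]

Apply the min-plus product entry-by-entry:
  C[0][0] = min over k of (A[0][0] + B[0][0] = 4 + 2 = 6, A[0][1] + B[1][0] = 9 + -5 = 4, A[0][2] + B[2][0] = -1 + 5 = 4) = 4 (attained at k = 1)
  C[0][1] = min over k of (A[0][0] + B[0][1] = 4 + 6 = 10, A[0][1] + B[1][1] = 9 + 1 = 10, A[0][2] + B[2][1] = -1 + -3 = -4) = -4 (attained at k = 2)
  C[0][2] = min over k of (A[0][0] + B[0][2] = 4 + -3 = 1, A[0][1] + B[1][2] = 9 + 9 = 18, A[0][2] + B[2][2] = -1 + -1 = -2) = -2 (attained at k = 2)
  C[1][0] = min over k of (A[1][0] + B[0][0] = -1 + 2 = 1, A[1][1] + B[1][0] = 5 + -5 = 0, A[1][2] + B[2][0] = -4 + 5 = 1) = 0 (attained at k = 1)
  C[1][1] = min over k of (A[1][0] + B[0][1] = -1 + 6 = 5, A[1][1] + B[1][1] = 5 + 1 = 6, A[1][2] + B[2][1] = -4 + -3 = -7) = -7 (attained at k = 2)
  C[1][2] = min over k of (A[1][0] + B[0][2] = -1 + -3 = -4, A[1][1] + B[1][2] = 5 + 9 = 14, A[1][2] + B[2][2] = -4 + -1 = -5) = -5 (attained at k = 2)
  C[2][0] = min over k of (A[2][0] + B[0][0] = -4 + 2 = -2, A[2][1] + B[1][0] = 7 + -5 = 2, A[2][2] + B[2][0] = 9 + 5 = 14) = -2 (attained at k = 0)
  C[2][1] = min over k of (A[2][0] + B[0][1] = -4 + 6 = 2, A[2][1] + B[1][1] = 7 + 1 = 8, A[2][2] + B[2][1] = 9 + -3 = 6) = 2 (attained at k = 0)
  C[2][2] = min over k of (A[2][0] + B[0][2] = -4 + -3 = -7, A[2][1] + B[1][2] = 7 + 9 = 16, A[2][2] + B[2][2] = 9 + -1 = 8) = -7 (attained at k = 0)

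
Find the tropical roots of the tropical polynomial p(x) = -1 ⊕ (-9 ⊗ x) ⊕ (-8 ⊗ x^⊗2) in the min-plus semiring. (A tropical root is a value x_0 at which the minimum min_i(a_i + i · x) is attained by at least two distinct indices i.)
Roots: {-1, 8}

Each tropical root is a break point of the lower envelope of the lines y = a_i + i · x (there are 3 lines, with slopes 0, 1, ..., 2). Only the lines that attain the minimum somewhere contribute to roots; other lines are dominated. Here the surviving (envelope) indices are i = 2, i = 1, i = 0.
Intersections between consecutive envelope lines give the roots: for adjacent envelope indices i < j the intersection is x = (a_i − a_j) / (j − i). Reading off the sorted break points: {-1, 8}.
Verification: at each break x_0, at least two indices attain the minimum of min_i(a_i + i · x_0).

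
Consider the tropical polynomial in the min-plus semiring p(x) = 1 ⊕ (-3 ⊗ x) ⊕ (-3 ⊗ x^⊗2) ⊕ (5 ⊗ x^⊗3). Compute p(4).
p(4) = 1

A tropical monomial a ⊗ x^⊗i evaluates to a + i · x. Evaluating each term at x = 4:
  Term 0 contributes 1 + 0 · 4 = 1
  Term 1 contributes -3 + 1 · 4 = 1
  Term 2 contributes -3 + 2 · 4 = 5
  Term 3 contributes 5 + 3 · 4 = 17
p(4) = ⊕ of these = min[1, 1, 5, 17] = 1.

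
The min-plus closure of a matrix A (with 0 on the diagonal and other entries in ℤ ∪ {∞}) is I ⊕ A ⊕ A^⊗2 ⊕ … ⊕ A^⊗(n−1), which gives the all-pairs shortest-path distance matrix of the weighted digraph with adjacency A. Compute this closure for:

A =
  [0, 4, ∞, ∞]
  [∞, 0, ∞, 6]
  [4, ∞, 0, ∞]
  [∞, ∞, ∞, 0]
Closure =
  [0, 4, ∞, 10]
  [∞, 0, ∞, 6]
  [4, 8, 0, 14]
  [∞, ∞, ∞, 0]

This is the Floyd-Warshall all-pairs shortest-path computation. For each intermediate vertex k = 0, 1, …, 3, update dist[i][j] ← min(dist[i][j], dist[i][k] + dist[k][j]). The final matrix gives, for each (i, j), the minimum total weight of any directed path from i to j (possibly empty when i = j).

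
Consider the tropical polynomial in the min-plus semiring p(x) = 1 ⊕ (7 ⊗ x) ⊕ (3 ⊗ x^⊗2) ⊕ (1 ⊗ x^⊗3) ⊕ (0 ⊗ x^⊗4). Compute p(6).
p(6) = 1

A tropical monomial a ⊗ x^⊗i evaluates to a + i · x. Evaluating each term at x = 6:
  Term 0 contributes 1 + 0 · 6 = 1
  Term 1 contributes 7 + 1 · 6 = 13
  Term 2 contributes 3 + 2 · 6 = 15
  Term 3 contributes 1 + 3 · 6 = 19
  Term 4 contributes 0 + 4 · 6 = 24
p(6) = ⊕ of these = min[1, 13, 15, 19, 24] = 1.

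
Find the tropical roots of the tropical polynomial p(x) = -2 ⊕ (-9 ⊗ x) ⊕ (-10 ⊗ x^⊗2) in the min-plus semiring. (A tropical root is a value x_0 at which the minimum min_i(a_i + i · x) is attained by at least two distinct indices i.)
Roots: {1, 7}

Each tropical root is a break point of the lower envelope of the lines y = a_i + i · x (there are 3 lines, with slopes 0, 1, ..., 2). Only the lines that attain the minimum somewhere contribute to roots; other lines are dominated. Here the surviving (envelope) indices are i = 2, i = 1, i = 0.
Intersections between consecutive envelope lines give the roots: for adjacent envelope indices i < j the intersection is x = (a_i − a_j) / (j − i). Reading off the sorted break points: {1, 7}.
Verification: at each break x_0, at least two indices attain the minimum of min_i(a_i + i · x_0).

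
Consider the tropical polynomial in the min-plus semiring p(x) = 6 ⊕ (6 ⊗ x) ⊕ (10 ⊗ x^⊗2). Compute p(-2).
p(-2) = 4

A tropical monomial a ⊗ x^⊗i evaluates to a + i · x. Evaluating each term at x = -2:
  Term 0 contributes 6 + 0 · -2 = 6
  Term 1 contributes 6 + 1 · -2 = 4
  Term 2 contributes 10 + 2 · -2 = 6
p(-2) = ⊕ of these = min[6, 4, 6] = 4.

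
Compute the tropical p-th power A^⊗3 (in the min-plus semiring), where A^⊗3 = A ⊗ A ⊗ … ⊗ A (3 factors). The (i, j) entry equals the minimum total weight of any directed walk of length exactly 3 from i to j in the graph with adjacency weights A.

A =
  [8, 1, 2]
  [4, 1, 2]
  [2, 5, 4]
A^⊗3 =
  [5, 3, 4]
  [5, 3, 4]
  [6, 4, 5]

Each entry (A^⊗3)_ij equals the minimum over all length-3 walks i = v_0 → v_1 → … → v_3 = j of Σ_t A[v_t][v_{t+1}]. For example, for (i, j) = (0, 2) we minimise over 9 possible intermediate vertex sequences; the minimum is 4, attained along the walk 0 → 1 → 1 → 2.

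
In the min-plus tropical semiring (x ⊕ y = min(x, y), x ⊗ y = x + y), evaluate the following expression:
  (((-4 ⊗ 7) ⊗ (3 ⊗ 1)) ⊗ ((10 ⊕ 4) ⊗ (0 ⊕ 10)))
(((-4 ⊗ 7) ⊗ (3 ⊗ 1)) ⊗ ((10 ⊕ 4) ⊗ (0 ⊕ 10))) = 11

Expand innermost to outermost. Recall ⊕ takes the minimum of its arguments and ⊗ takes their sum. Working out the expression (((-4 ⊗ 7) ⊗ (3 ⊗ 1)) ⊗ ((10 ⊕ 4) ⊗ (0 ⊕ 10))) gives 11.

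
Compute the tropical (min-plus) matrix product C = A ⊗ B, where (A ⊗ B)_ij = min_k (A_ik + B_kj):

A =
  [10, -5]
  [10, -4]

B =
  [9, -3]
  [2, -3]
A ⊗ B =
  [-3, -8]
  [-2, -7]

Apply the min-plus product entry-by-entry:
  C[0][0] = min over k of (A[0][0] + B[0][0] = 10 + 9 = 19, A[0][1] + B[1][0] = -5 + 2 = -3) = -3 (attained at k = 1)
  C[0][1] = min over k of (A[0][0] + B[0][1] = 10 + -3 = 7, A[0][1] + B[1][1] = -5 + -3 = -8) = -8 (attained at k = 1)
  C[1][0] = min over k of (A[1][0] + B[0][0] = 10 + 9 = 19, A[1][1] + B[1][0] = -4 + 2 = -2) = -2 (attained at k = 1)
  C[1][1] = min over k of (A[1][0] + B[0][1] = 10 + -3 = 7, A[1][1] + B[1][1] = -4 + -3 = -7) = -7 (attained at k = 1)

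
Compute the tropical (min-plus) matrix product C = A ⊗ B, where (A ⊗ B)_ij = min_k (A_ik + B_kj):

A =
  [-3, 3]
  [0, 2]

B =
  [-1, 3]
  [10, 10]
A ⊗ B =
  [-4, 0]
  [-1, 3]

Apply the min-plus product entry-by-entry:
  C[0][0] = min over k of (A[0][0] + B[0][0] = -3 + -1 = -4, A[0][1] + B[1][0] = 3 + 10 = 13) = -4 (attained at k = 0)
  C[0][1] = min over k of (A[0][0] + B[0][1] = -3 + 3 = 0, A[0][1] + B[1][1] = 3 + 10 = 13) = 0 (attained at k = 0)
  C[1][0] = min over k of (A[1][0] + B[0][0] = 0 + -1 = -1, A[1][1] + B[1][0] = 2 + 10 = 12) = -1 (attained at k = 0)
  C[1][1] = min over k of (A[1][0] + B[0][1] = 0 + 3 = 3, A[1][1] + B[1][1] = 2 + 10 = 12) = 3 (attained at k = 0)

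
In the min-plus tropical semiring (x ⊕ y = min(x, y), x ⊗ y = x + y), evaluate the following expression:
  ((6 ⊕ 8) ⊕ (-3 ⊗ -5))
((6 ⊕ 8) ⊕ (-3 ⊗ -5)) = -8

Expand innermost to outermost. Recall ⊕ takes the minimum of its arguments and ⊗ takes their sum. Working out the expression ((6 ⊕ 8) ⊕ (-3 ⊗ -5)) gives -8.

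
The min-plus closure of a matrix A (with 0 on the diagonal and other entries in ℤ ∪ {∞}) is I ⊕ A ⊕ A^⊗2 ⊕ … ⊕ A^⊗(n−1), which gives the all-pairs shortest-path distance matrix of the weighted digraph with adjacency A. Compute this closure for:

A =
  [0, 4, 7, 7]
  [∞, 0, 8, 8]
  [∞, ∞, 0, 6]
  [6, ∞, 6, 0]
Closure =
  [0, 4, 7, 7]
  [14, 0, 8, 8]
  [12, 16, 0, 6]
  [6, 10, 6, 0]

This is the Floyd-Warshall all-pairs shortest-path computation. For each intermediate vertex k = 0, 1, …, 3, update dist[i][j] ← min(dist[i][j], dist[i][k] + dist[k][j]). The final matrix gives, for each (i, j), the minimum total weight of any directed path from i to j (possibly empty when i = j).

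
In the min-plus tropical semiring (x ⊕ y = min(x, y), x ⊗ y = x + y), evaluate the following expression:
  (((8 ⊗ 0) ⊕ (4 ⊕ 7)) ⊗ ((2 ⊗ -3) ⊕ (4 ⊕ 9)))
(((8 ⊗ 0) ⊕ (4 ⊕ 7)) ⊗ ((2 ⊗ -3) ⊕ (4 ⊕ 9))) = 3

Expand innermost to outermost. Recall ⊕ takes the minimum of its arguments and ⊗ takes their sum. Working out the expression (((8 ⊗ 0) ⊕ (4 ⊕ 7)) ⊗ ((2 ⊗ -3) ⊕ (4 ⊕ 9))) gives 3.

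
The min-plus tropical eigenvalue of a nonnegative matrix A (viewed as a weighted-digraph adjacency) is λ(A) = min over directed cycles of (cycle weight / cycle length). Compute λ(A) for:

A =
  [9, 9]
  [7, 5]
λ(A) = 5

Enumerate directed cycles and compute their means (weight / length). Sample:
  cycle 0 → 0: weight = 9, length = 1, mean = 9/1 ≈ 9.000
  cycle 1 → 1: weight = 5, length = 1, mean = 5/1 ≈ 5.000
  cycle 0 → 1 → 0: weight = 16, length = 2, mean = 16/2 ≈ 8.000
  cycle 1 → 0 → 1: weight = 16, length = 2, mean = 16/2 ≈ 8.000
Minimum mean = 5.000, attained e.g. along the cycle 1 → 1 with weight 5 and length 1. So λ(A) = 5/1 = 5.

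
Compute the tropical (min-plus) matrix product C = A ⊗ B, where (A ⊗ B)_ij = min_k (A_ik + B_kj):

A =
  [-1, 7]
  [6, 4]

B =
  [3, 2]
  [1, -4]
A ⊗ B =
  [2, 1]
  [5, 0]

Apply the min-plus product entry-by-entry:
  C[0][0] = min over k of (A[0][0] + B[0][0] = -1 + 3 = 2, A[0][1] + B[1][0] = 7 + 1 = 8) = 2 (attained at k = 0)
  C[0][1] = min over k of (A[0][0] + B[0][1] = -1 + 2 = 1, A[0][1] + B[1][1] = 7 + -4 = 3) = 1 (attained at k = 0)
  C[1][0] = min over k of (A[1][0] + B[0][0] = 6 + 3 = 9, A[1][1] + B[1][0] = 4 + 1 = 5) = 5 (attained at k = 1)
  C[1][1] = min over k of (A[1][0] + B[0][1] = 6 + 2 = 8, A[1][1] + B[1][1] = 4 + -4 = 0) = 0 (attained at k = 1)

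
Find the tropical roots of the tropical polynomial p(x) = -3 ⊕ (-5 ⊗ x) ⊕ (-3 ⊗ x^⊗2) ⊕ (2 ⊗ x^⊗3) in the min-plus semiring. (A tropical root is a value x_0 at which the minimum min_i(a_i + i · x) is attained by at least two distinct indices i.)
Roots: {-5, -2, 2}

Each tropical root is a break point of the lower envelope of the lines y = a_i + i · x (there are 4 lines, with slopes 0, 1, ..., 3). Only the lines that attain the minimum somewhere contribute to roots; other lines are dominated. Here the surviving (envelope) indices are i = 3, i = 2, i = 1, i = 0.
Intersections between consecutive envelope lines give the roots: for adjacent envelope indices i < j the intersection is x = (a_i − a_j) / (j − i). Reading off the sorted break points: {-5, -2, 2}.
Verification: at each break x_0, at least two indices attain the minimum of min_i(a_i + i · x_0).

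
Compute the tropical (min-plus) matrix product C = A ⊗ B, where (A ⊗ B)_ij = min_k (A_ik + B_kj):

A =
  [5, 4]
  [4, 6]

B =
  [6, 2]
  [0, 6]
A ⊗ B =
  [4, 7]
  [6, 6]

Apply the min-plus product entry-by-entry:
  C[0][0] = min over k of (A[0][0] + B[0][0] = 5 + 6 = 11, A[0][1] + B[1][0] = 4 + 0 = 4) = 4 (attained at k = 1)
  C[0][1] = min over k of (A[0][0] + B[0][1] = 5 + 2 = 7, A[0][1] + B[1][1] = 4 + 6 = 10) = 7 (attained at k = 0)
  C[1][0] = min over k of (A[1][0] + B[0][0] = 4 + 6 = 10, A[1][1] + B[1][0] = 6 + 0 = 6) = 6 (attained at k = 1)
  C[1][1] = min over k of (A[1][0] + B[0][1] = 4 + 2 = 6, A[1][1] + B[1][1] = 6 + 6 = 12) = 6 (attained at k = 0)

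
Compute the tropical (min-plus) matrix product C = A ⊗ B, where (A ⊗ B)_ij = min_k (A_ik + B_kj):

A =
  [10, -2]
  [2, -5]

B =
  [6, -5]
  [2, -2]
A ⊗ B =
  [0, -4]
  [-3, -7]

Apply the min-plus product entry-by-entry:
  C[0][0] = min over k of (A[0][0] + B[0][0] = 10 + 6 = 16, A[0][1] + B[1][0] = -2 + 2 = 0) = 0 (attained at k = 1)
  C[0][1] = min over k of (A[0][0] + B[0][1] = 10 + -5 = 5, A[0][1] + B[1][1] = -2 + -2 = -4) = -4 (attained at k = 1)
  C[1][0] = min over k of (A[1][0] + B[0][0] = 2 + 6 = 8, A[1][1] + B[1][0] = -5 + 2 = -3) = -3 (attained at k = 1)
  C[1][1] = min over k of (A[1][0] + B[0][1] = 2 + -5 = -3, A[1][1] + B[1][1] = -5 + -2 = -7) = -7 (attained at k = 1)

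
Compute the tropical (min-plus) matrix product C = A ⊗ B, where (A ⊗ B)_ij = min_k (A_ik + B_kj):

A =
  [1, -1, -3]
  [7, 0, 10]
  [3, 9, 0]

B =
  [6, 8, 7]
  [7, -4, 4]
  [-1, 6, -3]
A ⊗ B =
  [-4, -5, -6]
  [7, -4, 4]
  [-1, 5, -3]

Apply the min-plus product entry-by-entry:
  C[0][0] = min over k of (A[0][0] + B[0][0] = 1 + 6 = 7, A[0][1] + B[1][0] = -1 + 7 = 6, A[0][2] + B[2][0] = -3 + -1 = -4) = -4 (attained at k = 2)
  C[0][1] = min over k of (A[0][0] + B[0][1] = 1 + 8 = 9, A[0][1] + B[1][1] = -1 + -4 = -5, A[0][2] + B[2][1] = -3 + 6 = 3) = -5 (attained at k = 1)
  C[0][2] = min over k of (A[0][0] + B[0][2] = 1 + 7 = 8, A[0][1] + B[1][2] = -1 + 4 = 3, A[0][2] + B[2][2] = -3 + -3 = -6) = -6 (attained at k = 2)
  C[1][0] = min over k of (A[1][0] + B[0][0] = 7 + 6 = 13, A[1][1] + B[1][0] = 0 + 7 = 7, A[1][2] + B[2][0] = 10 + -1 = 9) = 7 (attained at k = 1)
  C[1][1] = min over k of (A[1][0] + B[0][1] = 7 + 8 = 15, A[1][1] + B[1][1] = 0 + -4 = -4, A[1][2] + B[2][1] = 10 + 6 = 16) = -4 (attained at k = 1)
  C[1][2] = min over k of (A[1][0] + B[0][2] = 7 + 7 = 14, A[1][1] + B[1][2] = 0 + 4 = 4, A[1][2] + B[2][2] = 10 + -3 = 7) = 4 (attained at k = 1)
  C[2][0] = min over k of (A[2][0] + B[0][0] = 3 + 6 = 9, A[2][1] + B[1][0] = 9 + 7 = 16, A[2][2] + B[2][0] = 0 + -1 = -1) = -1 (attained at k = 2)
  C[2][1] = min over k of (A[2][0] + B[0][1] = 3 + 8 = 11, A[2][1] + B[1][1] = 9 + -4 = 5, A[2][2] + B[2][1] = 0 + 6 = 6) = 5 (attained at k = 1)
  C[2][2] = min over k of (A[2][0] + B[0][2] = 3 + 7 = 10, A[2][1] + B[1][2] = 9 + 4 = 13, A[2][2] + B[2][2] = 0 + -3 = -3) = -3 (attained at k = 2)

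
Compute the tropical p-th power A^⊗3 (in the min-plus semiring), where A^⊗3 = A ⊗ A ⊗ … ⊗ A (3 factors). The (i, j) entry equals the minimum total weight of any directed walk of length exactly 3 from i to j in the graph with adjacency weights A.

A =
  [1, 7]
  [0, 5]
A^⊗3 =
  [3, 9]
  [2, 8]

Each entry (A^⊗3)_ij equals the minimum over all length-3 walks i = v_0 → v_1 → … → v_3 = j of Σ_t A[v_t][v_{t+1}]. For example, for (i, j) = (0, 1) we minimise over 4 possible intermediate vertex sequences; the minimum is 9, attained along the walk 0 → 0 → 0 → 1.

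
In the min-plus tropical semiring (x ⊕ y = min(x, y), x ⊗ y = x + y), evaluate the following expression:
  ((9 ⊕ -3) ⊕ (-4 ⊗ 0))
((9 ⊕ -3) ⊕ (-4 ⊗ 0)) = -4

Expand innermost to outermost. Recall ⊕ takes the minimum of its arguments and ⊗ takes their sum. Working out the expression ((9 ⊕ -3) ⊕ (-4 ⊗ 0)) gives -4.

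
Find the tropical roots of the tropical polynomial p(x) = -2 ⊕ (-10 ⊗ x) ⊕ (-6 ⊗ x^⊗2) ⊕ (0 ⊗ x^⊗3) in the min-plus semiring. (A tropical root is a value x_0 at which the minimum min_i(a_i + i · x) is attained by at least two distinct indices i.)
Roots: {-6, -4, 8}

Each tropical root is a break point of the lower envelope of the lines y = a_i + i · x (there are 4 lines, with slopes 0, 1, ..., 3). Only the lines that attain the minimum somewhere contribute to roots; other lines are dominated. Here the surviving (envelope) indices are i = 3, i = 2, i = 1, i = 0.
Intersections between consecutive envelope lines give the roots: for adjacent envelope indices i < j the intersection is x = (a_i − a_j) / (j − i). Reading off the sorted break points: {-6, -4, 8}.
Verification: at each break x_0, at least two indices attain the minimum of min_i(a_i + i · x_0).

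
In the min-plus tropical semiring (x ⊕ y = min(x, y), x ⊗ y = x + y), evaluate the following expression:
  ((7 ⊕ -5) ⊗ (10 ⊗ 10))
((7 ⊕ -5) ⊗ (10 ⊗ 10)) = 15

Expand innermost to outermost. Recall ⊕ takes the minimum of its arguments and ⊗ takes their sum. Working out the expression ((7 ⊕ -5) ⊗ (10 ⊗ 10)) gives 15.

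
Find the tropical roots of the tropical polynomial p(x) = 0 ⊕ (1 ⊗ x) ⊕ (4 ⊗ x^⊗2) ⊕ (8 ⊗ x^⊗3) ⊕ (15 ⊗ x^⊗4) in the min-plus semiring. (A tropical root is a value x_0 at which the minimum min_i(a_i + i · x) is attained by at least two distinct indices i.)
Roots: {-7, -4, -3, -1}

Each tropical root is a break point of the lower envelope of the lines y = a_i + i · x (there are 5 lines, with slopes 0, 1, ..., 4). Only the lines that attain the minimum somewhere contribute to roots; other lines are dominated. Here the surviving (envelope) indices are i = 4, i = 3, i = 2, i = 1, i = 0.
Intersections between consecutive envelope lines give the roots: for adjacent envelope indices i < j the intersection is x = (a_i − a_j) / (j − i). Reading off the sorted break points: {-7, -4, -3, -1}.
Verification: at each break x_0, at least two indices attain the minimum of min_i(a_i + i · x_0).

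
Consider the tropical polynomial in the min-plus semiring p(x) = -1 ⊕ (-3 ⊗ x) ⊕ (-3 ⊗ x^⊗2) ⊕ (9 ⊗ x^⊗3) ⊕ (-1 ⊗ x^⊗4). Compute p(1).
p(1) = -2

A tropical monomial a ⊗ x^⊗i evaluates to a + i · x. Evaluating each term at x = 1:
  Term 0 contributes -1 + 0 · 1 = -1
  Term 1 contributes -3 + 1 · 1 = -2
  Term 2 contributes -3 + 2 · 1 = -1
  Term 3 contributes 9 + 3 · 1 = 12
  Term 4 contributes -1 + 4 · 1 = 3
p(1) = ⊕ of these = min[-1, -2, -1, 12, 3] = -2.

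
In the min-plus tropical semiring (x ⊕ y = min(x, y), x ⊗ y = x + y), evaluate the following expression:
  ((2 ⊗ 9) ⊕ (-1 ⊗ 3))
((2 ⊗ 9) ⊕ (-1 ⊗ 3)) = 2

Expand innermost to outermost. Recall ⊕ takes the minimum of its arguments and ⊗ takes their sum. Working out the expression ((2 ⊗ 9) ⊕ (-1 ⊗ 3)) gives 2.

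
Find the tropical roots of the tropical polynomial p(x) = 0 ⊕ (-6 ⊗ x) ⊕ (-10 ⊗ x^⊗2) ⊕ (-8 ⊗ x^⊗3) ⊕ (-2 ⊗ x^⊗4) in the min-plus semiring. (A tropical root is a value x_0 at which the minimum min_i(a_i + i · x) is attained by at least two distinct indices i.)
Roots: {-6, -2, 4, 6}

Each tropical root is a break point of the lower envelope of the lines y = a_i + i · x (there are 5 lines, with slopes 0, 1, ..., 4). Only the lines that attain the minimum somewhere contribute to roots; other lines are dominated. Here the surviving (envelope) indices are i = 4, i = 3, i = 2, i = 1, i = 0.
Intersections between consecutive envelope lines give the roots: for adjacent envelope indices i < j the intersection is x = (a_i − a_j) / (j − i). Reading off the sorted break points: {-6, -2, 4, 6}.
Verification: at each break x_0, at least two indices attain the minimum of min_i(a_i + i · x_0).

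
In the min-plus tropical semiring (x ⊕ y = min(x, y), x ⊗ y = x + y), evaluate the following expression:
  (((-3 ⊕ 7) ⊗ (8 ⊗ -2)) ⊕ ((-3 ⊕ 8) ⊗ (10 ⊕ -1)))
(((-3 ⊕ 7) ⊗ (8 ⊗ -2)) ⊕ ((-3 ⊕ 8) ⊗ (10 ⊕ -1))) = -4

Expand innermost to outermost. Recall ⊕ takes the minimum of its arguments and ⊗ takes their sum. Working out the expression (((-3 ⊕ 7) ⊗ (8 ⊗ -2)) ⊕ ((-3 ⊕ 8) ⊗ (10 ⊕ -1))) gives -4.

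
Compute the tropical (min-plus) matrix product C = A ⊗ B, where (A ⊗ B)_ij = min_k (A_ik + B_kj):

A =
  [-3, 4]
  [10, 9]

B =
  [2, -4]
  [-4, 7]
A ⊗ B =
  [-1, -7]
  [5, 6]

Apply the min-plus product entry-by-entry:
  C[0][0] = min over k of (A[0][0] + B[0][0] = -3 + 2 = -1, A[0][1] + B[1][0] = 4 + -4 = 0) = -1 (attained at k = 0)
  C[0][1] = min over k of (A[0][0] + B[0][1] = -3 + -4 = -7, A[0][1] + B[1][1] = 4 + 7 = 11) = -7 (attained at k = 0)
  C[1][0] = min over k of (A[1][0] + B[0][0] = 10 + 2 = 12, A[1][1] + B[1][0] = 9 + -4 = 5) = 5 (attained at k = 1)
  C[1][1] = min over k of (A[1][0] + B[0][1] = 10 + -4 = 6, A[1][1] + B[1][1] = 9 + 7 = 16) = 6 (attained at k = 0)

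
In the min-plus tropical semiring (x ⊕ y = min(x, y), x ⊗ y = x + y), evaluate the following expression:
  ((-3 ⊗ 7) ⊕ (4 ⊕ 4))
((-3 ⊗ 7) ⊕ (4 ⊕ 4)) = 4

Expand innermost to outermost. Recall ⊕ takes the minimum of its arguments and ⊗ takes their sum. Working out the expression ((-3 ⊗ 7) ⊕ (4 ⊕ 4)) gives 4.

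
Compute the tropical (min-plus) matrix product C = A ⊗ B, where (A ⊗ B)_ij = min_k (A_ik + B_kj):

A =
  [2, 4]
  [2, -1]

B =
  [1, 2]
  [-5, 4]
A ⊗ B =
  [-1, 4]
  [-6, 3]

Apply the min-plus product entry-by-entry:
  C[0][0] = min over k of (A[0][0] + B[0][0] = 2 + 1 = 3, A[0][1] + B[1][0] = 4 + -5 = -1) = -1 (attained at k = 1)
  C[0][1] = min over k of (A[0][0] + B[0][1] = 2 + 2 = 4, A[0][1] + B[1][1] = 4 + 4 = 8) = 4 (attained at k = 0)
  C[1][0] = min over k of (A[1][0] + B[0][0] = 2 + 1 = 3, A[1][1] + B[1][0] = -1 + -5 = -6) = -6 (attained at k = 1)
  C[1][1] = min over k of (A[1][0] + B[0][1] = 2 + 2 = 4, A[1][1] + B[1][1] = -1 + 4 = 3) = 3 (attained at k = 1)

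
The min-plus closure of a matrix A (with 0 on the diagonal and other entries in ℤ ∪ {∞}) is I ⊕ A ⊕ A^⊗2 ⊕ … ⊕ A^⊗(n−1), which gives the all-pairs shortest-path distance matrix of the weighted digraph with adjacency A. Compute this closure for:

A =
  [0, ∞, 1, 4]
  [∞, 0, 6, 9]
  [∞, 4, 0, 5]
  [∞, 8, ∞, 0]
Closure =
  [0, 5, 1, 4]
  [∞, 0, 6, 9]
  [∞, 4, 0, 5]
  [∞, 8, 14, 0]

This is the Floyd-Warshall all-pairs shortest-path computation. For each intermediate vertex k = 0, 1, …, 3, update dist[i][j] ← min(dist[i][j], dist[i][k] + dist[k][j]). The final matrix gives, for each (i, j), the minimum total weight of any directed path from i to j (possibly empty when i = j).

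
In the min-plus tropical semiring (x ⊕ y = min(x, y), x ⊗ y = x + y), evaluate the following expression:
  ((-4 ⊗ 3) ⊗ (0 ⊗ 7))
((-4 ⊗ 3) ⊗ (0 ⊗ 7)) = 6

Expand innermost to outermost. Recall ⊕ takes the minimum of its arguments and ⊗ takes their sum. Working out the expression ((-4 ⊗ 3) ⊗ (0 ⊗ 7)) gives 6.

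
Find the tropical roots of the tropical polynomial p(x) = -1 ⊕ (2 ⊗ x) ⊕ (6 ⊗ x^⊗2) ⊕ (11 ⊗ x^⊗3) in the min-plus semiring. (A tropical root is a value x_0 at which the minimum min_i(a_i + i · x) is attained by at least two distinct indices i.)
Roots: {-5, -4, -3}

Each tropical root is a break point of the lower envelope of the lines y = a_i + i · x (there are 4 lines, with slopes 0, 1, ..., 3). Only the lines that attain the minimum somewhere contribute to roots; other lines are dominated. Here the surviving (envelope) indices are i = 3, i = 2, i = 1, i = 0.
Intersections between consecutive envelope lines give the roots: for adjacent envelope indices i < j the intersection is x = (a_i − a_j) / (j − i). Reading off the sorted break points: {-5, -4, -3}.
Verification: at each break x_0, at least two indices attain the minimum of min_i(a_i + i · x_0).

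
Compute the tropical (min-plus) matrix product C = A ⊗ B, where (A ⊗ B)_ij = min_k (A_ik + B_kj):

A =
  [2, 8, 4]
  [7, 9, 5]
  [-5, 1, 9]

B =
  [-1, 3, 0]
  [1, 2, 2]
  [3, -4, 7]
A ⊗ B =
  [1, 0, 2]
  [6, 1, 7]
  [-6, -2, -5]

Apply the min-plus product entry-by-entry:
  C[0][0] = min over k of (A[0][0] + B[0][0] = 2 + -1 = 1, A[0][1] + B[1][0] = 8 + 1 = 9, A[0][2] + B[2][0] = 4 + 3 = 7) = 1 (attained at k = 0)
  C[0][1] = min over k of (A[0][0] + B[0][1] = 2 + 3 = 5, A[0][1] + B[1][1] = 8 + 2 = 10, A[0][2] + B[2][1] = 4 + -4 = 0) = 0 (attained at k = 2)
  C[0][2] = min over k of (A[0][0] + B[0][2] = 2 + 0 = 2, A[0][1] + B[1][2] = 8 + 2 = 10, A[0][2] + B[2][2] = 4 + 7 = 11) = 2 (attained at k = 0)
  C[1][0] = min over k of (A[1][0] + B[0][0] = 7 + -1 = 6, A[1][1] + B[1][0] = 9 + 1 = 10, A[1][2] + B[2][0] = 5 + 3 = 8) = 6 (attained at k = 0)
  C[1][1] = min over k of (A[1][0] + B[0][1] = 7 + 3 = 10, A[1][1] + B[1][1] = 9 + 2 = 11, A[1][2] + B[2][1] = 5 + -4 = 1) = 1 (attained at k = 2)
  C[1][2] = min over k of (A[1][0] + B[0][2] = 7 + 0 = 7, A[1][1] + B[1][2] = 9 + 2 = 11, A[1][2] + B[2][2] = 5 + 7 = 12) = 7 (attained at k = 0)
  C[2][0] = min over k of (A[2][0] + B[0][0] = -5 + -1 = -6, A[2][1] + B[1][0] = 1 + 1 = 2, A[2][2] + B[2][0] = 9 + 3 = 12) = -6 (attained at k = 0)
  C[2][1] = min over k of (A[2][0] + B[0][1] = -5 + 3 = -2, A[2][1] + B[1][1] = 1 + 2 = 3, A[2][2] + B[2][1] = 9 + -4 = 5) = -2 (attained at k = 0)
  C[2][2] = min over k of (A[2][0] + B[0][2] = -5 + 0 = -5, A[2][1] + B[1][2] = 1 + 2 = 3, A[2][2] + B[2][2] = 9 + 7 = 16) = -5 (attained at k = 0)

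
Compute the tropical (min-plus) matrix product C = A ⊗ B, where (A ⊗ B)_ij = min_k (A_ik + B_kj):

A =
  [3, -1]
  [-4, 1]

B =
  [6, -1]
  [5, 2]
A ⊗ B =
  [4, 1]
  [2, -5]

Apply the min-plus product entry-by-entry:
  C[0][0] = min over k of (A[0][0] + B[0][0] = 3 + 6 = 9, A[0][1] + B[1][0] = -1 + 5 = 4) = 4 (attained at k = 1)
  C[0][1] = min over k of (A[0][0] + B[0][1] = 3 + -1 = 2, A[0][1] + B[1][1] = -1 + 2 = 1) = 1 (attained at k = 1)
  C[1][0] = min over k of (A[1][0] + B[0][0] = -4 + 6 = 2, A[1][1] + B[1][0] = 1 + 5 = 6) = 2 (attained at k = 0)
  C[1][1] = min over k of (A[1][0] + B[0][1] = -4 + -1 = -5, A[1][1] + B[1][1] = 1 + 2 = 3) = -5 (attained at k = 0)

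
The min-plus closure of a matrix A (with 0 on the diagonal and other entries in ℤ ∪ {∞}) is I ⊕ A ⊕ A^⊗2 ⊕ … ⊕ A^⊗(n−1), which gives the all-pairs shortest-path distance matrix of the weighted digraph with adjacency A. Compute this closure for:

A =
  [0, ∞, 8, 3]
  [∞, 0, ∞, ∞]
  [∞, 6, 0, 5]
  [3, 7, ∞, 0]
Closure =
  [0, 10, 8, 3]
  [∞, 0, ∞, ∞]
  [8, 6, 0, 5]
  [3, 7, 11, 0]

This is the Floyd-Warshall all-pairs shortest-path computation. For each intermediate vertex k = 0, 1, …, 3, update dist[i][j] ← min(dist[i][j], dist[i][k] + dist[k][j]). The final matrix gives, for each (i, j), the minimum total weight of any directed path from i to j (possibly empty when i = j).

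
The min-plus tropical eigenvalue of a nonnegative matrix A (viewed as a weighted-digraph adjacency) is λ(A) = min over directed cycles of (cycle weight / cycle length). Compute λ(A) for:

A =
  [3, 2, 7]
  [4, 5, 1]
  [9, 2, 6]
λ(A) = 3/2

Enumerate directed cycles and compute their means (weight / length). Sample:
  cycle 0 → 0: weight = 3, length = 1, mean = 3/1 ≈ 3.000
  cycle 1 → 1: weight = 5, length = 1, mean = 5/1 ≈ 5.000
  cycle 2 → 2: weight = 6, length = 1, mean = 6/1 ≈ 6.000
  cycle 0 → 1 → 0: weight = 6, length = 2, mean = 6/2 ≈ 3.000
  cycle 0 → 2 → 0: weight = 16, length = 2, mean = 16/2 ≈ 8.000
  cycle 1 → 0 → 1: weight = 6, length = 2, mean = 6/2 ≈ 3.000
Minimum mean = 1.500, attained e.g. along the cycle 1 → 2 → 1 with weight 3 and length 2. So λ(A) = 3/2 = 3/2.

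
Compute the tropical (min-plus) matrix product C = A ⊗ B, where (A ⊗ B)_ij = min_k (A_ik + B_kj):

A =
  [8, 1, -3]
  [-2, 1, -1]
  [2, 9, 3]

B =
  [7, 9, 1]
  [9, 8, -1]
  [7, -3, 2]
A ⊗ B =
  [4, -6, -1]
  [5, -4, -1]
  [9, 0, 3]

Apply the min-plus product entry-by-entry:
  C[0][0] = min over k of (A[0][0] + B[0][0] = 8 + 7 = 15, A[0][1] + B[1][0] = 1 + 9 = 10, A[0][2] + B[2][0] = -3 + 7 = 4) = 4 (attained at k = 2)
  C[0][1] = min over k of (A[0][0] + B[0][1] = 8 + 9 = 17, A[0][1] + B[1][1] = 1 + 8 = 9, A[0][2] + B[2][1] = -3 + -3 = -6) = -6 (attained at k = 2)
  C[0][2] = min over k of (A[0][0] + B[0][2] = 8 + 1 = 9, A[0][1] + B[1][2] = 1 + -1 = 0, A[0][2] + B[2][2] = -3 + 2 = -1) = -1 (attained at k = 2)
  C[1][0] = min over k of (A[1][0] + B[0][0] = -2 + 7 = 5, A[1][1] + B[1][0] = 1 + 9 = 10, A[1][2] + B[2][0] = -1 + 7 = 6) = 5 (attained at k = 0)
  C[1][1] = min over k of (A[1][0] + B[0][1] = -2 + 9 = 7, A[1][1] + B[1][1] = 1 + 8 = 9, A[1][2] + B[2][1] = -1 + -3 = -4) = -4 (attained at k = 2)
  C[1][2] = min over k of (A[1][0] + B[0][2] = -2 + 1 = -1, A[1][1] + B[1][2] = 1 + -1 = 0, A[1][2] + B[2][2] = -1 + 2 = 1) = -1 (attained at k = 0)
  C[2][0] = min over k of (A[2][0] + B[0][0] = 2 + 7 = 9, A[2][1] + B[1][0] = 9 + 9 = 18, A[2][2] + B[2][0] = 3 + 7 = 10) = 9 (attained at k = 0)
  C[2][1] = min over k of (A[2][0] + B[0][1] = 2 + 9 = 11, A[2][1] + B[1][1] = 9 + 8 = 17, A[2][2] + B[2][1] = 3 + -3 = 0) = 0 (attained at k = 2)
  C[2][2] = min over k of (A[2][0] + B[0][2] = 2 + 1 = 3, A[2][1] + B[1][2] = 9 + -1 = 8, A[2][2] + B[2][2] = 3 + 2 = 5) = 3 (attained at k = 0)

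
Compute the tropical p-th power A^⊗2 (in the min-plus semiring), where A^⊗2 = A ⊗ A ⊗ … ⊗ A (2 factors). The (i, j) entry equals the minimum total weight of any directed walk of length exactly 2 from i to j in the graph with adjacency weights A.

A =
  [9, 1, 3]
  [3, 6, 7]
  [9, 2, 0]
A^⊗2 =
  [4, 5, 3]
  [9, 4, 6]
  [5, 2, 0]

Each entry (A^⊗2)_ij equals the minimum over all length-2 walks i = v_0 → v_1 → … → v_2 = j of Σ_t A[v_t][v_{t+1}]. For example, for (i, j) = (0, 2) we minimise over 3 possible intermediate vertex sequences; the minimum is 3, attained along the walk 0 → 2 → 2.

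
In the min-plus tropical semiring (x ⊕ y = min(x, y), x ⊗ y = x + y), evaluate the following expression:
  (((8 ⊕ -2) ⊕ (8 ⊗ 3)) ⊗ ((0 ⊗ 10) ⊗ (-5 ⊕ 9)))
(((8 ⊕ -2) ⊕ (8 ⊗ 3)) ⊗ ((0 ⊗ 10) ⊗ (-5 ⊕ 9))) = 3

Expand innermost to outermost. Recall ⊕ takes the minimum of its arguments and ⊗ takes their sum. Working out the expression (((8 ⊕ -2) ⊕ (8 ⊗ 3)) ⊗ ((0 ⊗ 10) ⊗ (-5 ⊕ 9))) gives 3.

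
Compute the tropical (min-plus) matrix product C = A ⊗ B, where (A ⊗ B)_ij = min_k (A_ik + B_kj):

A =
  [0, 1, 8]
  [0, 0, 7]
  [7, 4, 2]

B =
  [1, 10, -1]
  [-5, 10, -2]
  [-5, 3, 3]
A ⊗ B =
  [-4, 10, -1]
  [-5, 10, -2]
  [-3, 5, 2]

Apply the min-plus product entry-by-entry:
  C[0][0] = min over k of (A[0][0] + B[0][0] = 0 + 1 = 1, A[0][1] + B[1][0] = 1 + -5 = -4, A[0][2] + B[2][0] = 8 + -5 = 3) = -4 (attained at k = 1)
  C[0][1] = min over k of (A[0][0] + B[0][1] = 0 + 10 = 10, A[0][1] + B[1][1] = 1 + 10 = 11, A[0][2] + B[2][1] = 8 + 3 = 11) = 10 (attained at k = 0)
  C[0][2] = min over k of (A[0][0] + B[0][2] = 0 + -1 = -1, A[0][1] + B[1][2] = 1 + -2 = -1, A[0][2] + B[2][2] = 8 + 3 = 11) = -1 (attained at k = 0)
  C[1][0] = min over k of (A[1][0] + B[0][0] = 0 + 1 = 1, A[1][1] + B[1][0] = 0 + -5 = -5, A[1][2] + B[2][0] = 7 + -5 = 2) = -5 (attained at k = 1)
  C[1][1] = min over k of (A[1][0] + B[0][1] = 0 + 10 = 10, A[1][1] + B[1][1] = 0 + 10 = 10, A[1][2] + B[2][1] = 7 + 3 = 10) = 10 (attained at k = 0)
  C[1][2] = min over k of (A[1][0] + B[0][2] = 0 + -1 = -1, A[1][1] + B[1][2] = 0 + -2 = -2, A[1][2] + B[2][2] = 7 + 3 = 10) = -2 (attained at k = 1)
  C[2][0] = min over k of (A[2][0] + B[0][0] = 7 + 1 = 8, A[2][1] + B[1][0] = 4 + -5 = -1, A[2][2] + B[2][0] = 2 + -5 = -3) = -3 (attained at k = 2)
  C[2][1] = min over k of (A[2][0] + B[0][1] = 7 + 10 = 17, A[2][1] + B[1][1] = 4 + 10 = 14, A[2][2] + B[2][1] = 2 + 3 = 5) = 5 (attained at k = 2)
  C[2][2] = min over k of (A[2][0] + B[0][2] = 7 + -1 = 6, A[2][1] + B[1][2] = 4 + -2 = 2, A[2][2] + B[2][2] = 2 + 3 = 5) = 2 (attained at k = 1)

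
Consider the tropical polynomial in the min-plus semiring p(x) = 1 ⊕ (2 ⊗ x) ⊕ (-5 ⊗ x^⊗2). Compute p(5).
p(5) = 1

A tropical monomial a ⊗ x^⊗i evaluates to a + i · x. Evaluating each term at x = 5:
  Term 0 contributes 1 + 0 · 5 = 1
  Term 1 contributes 2 + 1 · 5 = 7
  Term 2 contributes -5 + 2 · 5 = 5
p(5) = ⊕ of these = min[1, 7, 5] = 1.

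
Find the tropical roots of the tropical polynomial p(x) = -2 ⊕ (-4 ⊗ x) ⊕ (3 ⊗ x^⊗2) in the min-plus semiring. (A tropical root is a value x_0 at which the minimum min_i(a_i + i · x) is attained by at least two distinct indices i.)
Roots: {-7, 2}

Each tropical root is a break point of the lower envelope of the lines y = a_i + i · x (there are 3 lines, with slopes 0, 1, ..., 2). Only the lines that attain the minimum somewhere contribute to roots; other lines are dominated. Here the surviving (envelope) indices are i = 2, i = 1, i = 0.
Intersections between consecutive envelope lines give the roots: for adjacent envelope indices i < j the intersection is x = (a_i − a_j) / (j − i). Reading off the sorted break points: {-7, 2}.
Verification: at each break x_0, at least two indices attain the minimum of min_i(a_i + i · x_0).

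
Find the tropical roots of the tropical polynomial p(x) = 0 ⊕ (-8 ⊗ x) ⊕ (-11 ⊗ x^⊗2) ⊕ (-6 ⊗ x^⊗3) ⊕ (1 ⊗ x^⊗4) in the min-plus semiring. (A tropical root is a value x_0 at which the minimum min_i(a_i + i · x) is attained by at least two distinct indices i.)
Roots: {-7, -5, 3, 8}

Each tropical root is a break point of the lower envelope of the lines y = a_i + i · x (there are 5 lines, with slopes 0, 1, ..., 4). Only the lines that attain the minimum somewhere contribute to roots; other lines are dominated. Here the surviving (envelope) indices are i = 4, i = 3, i = 2, i = 1, i = 0.
Intersections between consecutive envelope lines give the roots: for adjacent envelope indices i < j the intersection is x = (a_i − a_j) / (j − i). Reading off the sorted break points: {-7, -5, 3, 8}.
Verification: at each break x_0, at least two indices attain the minimum of min_i(a_i + i · x_0).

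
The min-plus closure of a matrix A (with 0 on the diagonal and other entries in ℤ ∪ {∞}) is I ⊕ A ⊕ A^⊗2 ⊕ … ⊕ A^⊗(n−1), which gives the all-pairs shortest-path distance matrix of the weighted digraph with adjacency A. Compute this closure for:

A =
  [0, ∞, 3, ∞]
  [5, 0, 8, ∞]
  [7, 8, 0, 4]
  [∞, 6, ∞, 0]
Closure =
  [0, 11, 3, 7]
  [5, 0, 8, 12]
  [7, 8, 0, 4]
  [11, 6, 14, 0]

This is the Floyd-Warshall all-pairs shortest-path computation. For each intermediate vertex k = 0, 1, …, 3, update dist[i][j] ← min(dist[i][j], dist[i][k] + dist[k][j]). The final matrix gives, for each (i, j), the minimum total weight of any directed path from i to j (possibly empty when i = j).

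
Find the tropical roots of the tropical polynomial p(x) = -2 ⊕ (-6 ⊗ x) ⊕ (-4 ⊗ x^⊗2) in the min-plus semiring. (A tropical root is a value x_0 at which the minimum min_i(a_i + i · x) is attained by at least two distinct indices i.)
Roots: {-2, 4}

Each tropical root is a break point of the lower envelope of the lines y = a_i + i · x (there are 3 lines, with slopes 0, 1, ..., 2). Only the lines that attain the minimum somewhere contribute to roots; other lines are dominated. Here the surviving (envelope) indices are i = 2, i = 1, i = 0.
Intersections between consecutive envelope lines give the roots: for adjacent envelope indices i < j the intersection is x = (a_i − a_j) / (j − i). Reading off the sorted break points: {-2, 4}.
Verification: at each break x_0, at least two indices attain the minimum of min_i(a_i + i · x_0).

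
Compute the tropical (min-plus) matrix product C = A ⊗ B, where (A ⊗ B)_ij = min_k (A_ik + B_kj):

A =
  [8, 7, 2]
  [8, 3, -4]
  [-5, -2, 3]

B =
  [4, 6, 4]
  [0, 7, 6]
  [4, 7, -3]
A ⊗ B =
  [6, 9, -1]
  [0, 3, -7]
  [-2, 1, -1]

Apply the min-plus product entry-by-entry:
  C[0][0] = min over k of (A[0][0] + B[0][0] = 8 + 4 = 12, A[0][1] + B[1][0] = 7 + 0 = 7, A[0][2] + B[2][0] = 2 + 4 = 6) = 6 (attained at k = 2)
  C[0][1] = min over k of (A[0][0] + B[0][1] = 8 + 6 = 14, A[0][1] + B[1][1] = 7 + 7 = 14, A[0][2] + B[2][1] = 2 + 7 = 9) = 9 (attained at k = 2)
  C[0][2] = min over k of (A[0][0] + B[0][2] = 8 + 4 = 12, A[0][1] + B[1][2] = 7 + 6 = 13, A[0][2] + B[2][2] = 2 + -3 = -1) = -1 (attained at k = 2)
  C[1][0] = min over k of (A[1][0] + B[0][0] = 8 + 4 = 12, A[1][1] + B[1][0] = 3 + 0 = 3, A[1][2] + B[2][0] = -4 + 4 = 0) = 0 (attained at k = 2)
  C[1][1] = min over k of (A[1][0] + B[0][1] = 8 + 6 = 14, A[1][1] + B[1][1] = 3 + 7 = 10, A[1][2] + B[2][1] = -4 + 7 = 3) = 3 (attained at k = 2)
  C[1][2] = min over k of (A[1][0] + B[0][2] = 8 + 4 = 12, A[1][1] + B[1][2] = 3 + 6 = 9, A[1][2] + B[2][2] = -4 + -3 = -7) = -7 (attained at k = 2)
  C[2][0] = min over k of (A[2][0] + B[0][0] = -5 + 4 = -1, A[2][1] + B[1][0] = -2 + 0 = -2, A[2][2] + B[2][0] = 3 + 4 = 7) = -2 (attained at k = 1)
  C[2][1] = min over k of (A[2][0] + B[0][1] = -5 + 6 = 1, A[2][1] + B[1][1] = -2 + 7 = 5, A[2][2] + B[2][1] = 3 + 7 = 10) = 1 (attained at k = 0)
  C[2][2] = min over k of (A[2][0] + B[0][2] = -5 + 4 = -1, A[2][1] + B[1][2] = -2 + 6 = 4, A[2][2] + B[2][2] = 3 + -3 = 0) = -1 (attained at k = 0)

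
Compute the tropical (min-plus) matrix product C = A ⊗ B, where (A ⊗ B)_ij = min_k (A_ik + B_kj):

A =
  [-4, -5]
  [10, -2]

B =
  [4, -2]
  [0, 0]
A ⊗ B =
  [-5, -6]
  [-2, -2]

Apply the min-plus product entry-by-entry:
  C[0][0] = min over k of (A[0][0] + B[0][0] = -4 + 4 = 0, A[0][1] + B[1][0] = -5 + 0 = -5) = -5 (attained at k = 1)
  C[0][1] = min over k of (A[0][0] + B[0][1] = -4 + -2 = -6, A[0][1] + B[1][1] = -5 + 0 = -5) = -6 (attained at k = 0)
  C[1][0] = min over k of (A[1][0] + B[0][0] = 10 + 4 = 14, A[1][1] + B[1][0] = -2 + 0 = -2) = -2 (attained at k = 1)
  C[1][1] = min over k of (A[1][0] + B[0][1] = 10 + -2 = 8, A[1][1] + B[1][1] = -2 + 0 = -2) = -2 (attained at k = 1)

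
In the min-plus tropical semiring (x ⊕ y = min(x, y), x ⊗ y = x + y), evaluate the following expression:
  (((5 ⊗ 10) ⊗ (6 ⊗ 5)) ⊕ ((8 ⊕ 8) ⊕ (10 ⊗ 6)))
(((5 ⊗ 10) ⊗ (6 ⊗ 5)) ⊕ ((8 ⊕ 8) ⊕ (10 ⊗ 6))) = 8

Expand innermost to outermost. Recall ⊕ takes the minimum of its arguments and ⊗ takes their sum. Working out the expression (((5 ⊗ 10) ⊗ (6 ⊗ 5)) ⊕ ((8 ⊕ 8) ⊕ (10 ⊗ 6))) gives 8.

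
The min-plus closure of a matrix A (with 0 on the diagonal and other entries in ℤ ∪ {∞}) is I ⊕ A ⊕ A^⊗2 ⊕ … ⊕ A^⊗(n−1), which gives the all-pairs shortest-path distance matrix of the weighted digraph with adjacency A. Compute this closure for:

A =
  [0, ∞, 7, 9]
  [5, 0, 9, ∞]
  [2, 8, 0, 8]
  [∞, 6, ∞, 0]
Closure =
  [0, 15, 7, 9]
  [5, 0, 9, 14]
  [2, 8, 0, 8]
  [11, 6, 15, 0]

This is the Floyd-Warshall all-pairs shortest-path computation. For each intermediate vertex k = 0, 1, …, 3, update dist[i][j] ← min(dist[i][j], dist[i][k] + dist[k][j]). The final matrix gives, for each (i, j), the minimum total weight of any directed path from i to j (possibly empty when i = j).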